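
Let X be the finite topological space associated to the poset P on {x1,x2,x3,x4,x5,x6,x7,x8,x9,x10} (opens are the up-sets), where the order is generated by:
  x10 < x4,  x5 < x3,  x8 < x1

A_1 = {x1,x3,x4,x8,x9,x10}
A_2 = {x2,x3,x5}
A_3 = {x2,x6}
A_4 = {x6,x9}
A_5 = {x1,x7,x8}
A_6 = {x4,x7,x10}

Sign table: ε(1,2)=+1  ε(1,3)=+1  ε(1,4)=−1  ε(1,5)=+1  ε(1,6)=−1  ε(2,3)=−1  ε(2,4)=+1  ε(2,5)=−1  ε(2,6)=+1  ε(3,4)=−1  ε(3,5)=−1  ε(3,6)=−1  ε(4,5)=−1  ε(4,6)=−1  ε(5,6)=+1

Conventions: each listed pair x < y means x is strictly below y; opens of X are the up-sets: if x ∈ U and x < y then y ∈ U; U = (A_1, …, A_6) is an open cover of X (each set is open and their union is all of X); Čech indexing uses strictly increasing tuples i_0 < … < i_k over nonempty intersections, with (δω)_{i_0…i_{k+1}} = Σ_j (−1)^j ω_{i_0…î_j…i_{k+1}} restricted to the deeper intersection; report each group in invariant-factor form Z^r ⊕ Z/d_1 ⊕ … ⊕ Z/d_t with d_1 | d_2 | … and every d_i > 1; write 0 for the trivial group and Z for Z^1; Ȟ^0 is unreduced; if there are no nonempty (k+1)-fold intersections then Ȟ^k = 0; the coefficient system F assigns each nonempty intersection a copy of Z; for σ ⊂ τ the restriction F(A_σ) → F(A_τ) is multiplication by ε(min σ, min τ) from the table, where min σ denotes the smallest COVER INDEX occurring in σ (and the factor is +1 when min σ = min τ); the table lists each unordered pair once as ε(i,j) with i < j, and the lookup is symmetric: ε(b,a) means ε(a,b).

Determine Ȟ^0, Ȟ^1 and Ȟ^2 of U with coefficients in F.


Ȟ^0 = 0,  Ȟ^1 = Z ⊕ Z/2,  Ȟ^2 = 0

nonempty overlaps:
  A12={x3} A14={x9} A15={x1,x8} A16={x4,x10} A23={x2} A34={x6} A56={x7}
C dims 6,7; δ0: rk 6, SNF 1^5·2
degree 0: 6−6−0 = 0 → Ȟ^0 ≅ 0
degree 1: 7−0−6 = 1 plus torsion [2] → Ȟ^1 ≅ Z ⊕ Z/2
degree 2: 0−0−0 = 0 → Ȟ^2 ≅ 0


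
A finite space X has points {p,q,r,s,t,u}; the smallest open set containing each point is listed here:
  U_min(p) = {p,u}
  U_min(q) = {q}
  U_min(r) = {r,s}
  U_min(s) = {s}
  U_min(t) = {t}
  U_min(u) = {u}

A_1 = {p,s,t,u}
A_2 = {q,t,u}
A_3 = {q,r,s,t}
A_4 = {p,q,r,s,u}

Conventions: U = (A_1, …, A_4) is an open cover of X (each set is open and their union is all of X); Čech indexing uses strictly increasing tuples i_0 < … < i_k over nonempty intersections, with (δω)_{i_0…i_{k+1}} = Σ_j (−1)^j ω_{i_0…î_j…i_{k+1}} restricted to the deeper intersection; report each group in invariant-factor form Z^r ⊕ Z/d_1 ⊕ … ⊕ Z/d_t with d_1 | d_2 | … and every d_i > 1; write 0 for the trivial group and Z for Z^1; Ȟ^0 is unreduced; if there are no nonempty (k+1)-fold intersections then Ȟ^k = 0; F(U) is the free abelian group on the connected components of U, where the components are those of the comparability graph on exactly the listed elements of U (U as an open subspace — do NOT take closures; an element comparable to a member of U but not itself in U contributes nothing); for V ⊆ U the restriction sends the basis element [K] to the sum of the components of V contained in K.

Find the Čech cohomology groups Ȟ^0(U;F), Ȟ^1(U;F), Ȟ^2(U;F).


Ȟ^0 ≅ Z^4,  Ȟ^1 ≅ 0,  Ȟ^2 ≅ 0

cover nerve:
  A12={t,u} A13={s,t} A14={p,s,u} A23={q,t} A24={q,u} A34={q,r,s}
  A123={t} A124={u} A134={s} A234={q}
components per intersection:
  A1: {p,u} {s} {t}
  A2: {q} {t} {u}
  A3: {q} {r,s} {t}
  A4: {p,u} {q} {r,s}
  A12: {t} {u}
  A13: {s} {t}
  A14: {p,u} {s}
  A23: {q} {t}
  A24: {q} {u}
  A34: {q} {r,s}
  A123: {t}
  A124: {u}
  A134: {s}
  A234: {q}
C dims 12,12,4; δ0: rk 8, SNF 1^8; δ1: rk 4, SNF 1^4
Ȟ^0: (12−8)−0=4 ⇒ Z^4
Ȟ^1: (12−4)−8=0 ⇒ 0
Ȟ^2: (4−0)−4=0 ⇒ 0


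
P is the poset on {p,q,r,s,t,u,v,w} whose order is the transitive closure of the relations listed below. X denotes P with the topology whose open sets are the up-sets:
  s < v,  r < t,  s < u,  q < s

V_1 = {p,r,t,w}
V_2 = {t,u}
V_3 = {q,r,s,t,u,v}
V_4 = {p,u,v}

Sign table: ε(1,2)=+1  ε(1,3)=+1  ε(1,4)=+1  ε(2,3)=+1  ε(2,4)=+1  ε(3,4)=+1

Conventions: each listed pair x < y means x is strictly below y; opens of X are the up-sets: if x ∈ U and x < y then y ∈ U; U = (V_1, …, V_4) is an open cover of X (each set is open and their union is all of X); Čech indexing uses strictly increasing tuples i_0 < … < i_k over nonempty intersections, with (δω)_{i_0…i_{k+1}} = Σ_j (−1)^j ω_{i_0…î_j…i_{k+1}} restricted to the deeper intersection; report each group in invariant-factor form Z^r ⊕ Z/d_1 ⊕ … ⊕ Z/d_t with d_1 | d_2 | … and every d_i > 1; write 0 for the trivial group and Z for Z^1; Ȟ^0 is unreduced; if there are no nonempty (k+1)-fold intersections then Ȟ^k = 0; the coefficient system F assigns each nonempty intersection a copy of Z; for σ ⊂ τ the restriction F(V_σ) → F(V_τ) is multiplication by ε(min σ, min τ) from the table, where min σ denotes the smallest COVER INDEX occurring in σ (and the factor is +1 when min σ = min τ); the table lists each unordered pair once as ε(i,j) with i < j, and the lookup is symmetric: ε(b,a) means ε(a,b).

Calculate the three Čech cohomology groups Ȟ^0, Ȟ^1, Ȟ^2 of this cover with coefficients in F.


Ȟ^0 = Z, Ȟ^1 = Z and Ȟ^2 = 0

cover nerve:
  V12={t} V13={r,t} V14={p} V23={t,u} V24={u} V34={u,v}
  V123={t} V234={u}
C dims 4,6,2; δ0: rk 3, SNF 1^3; δ1: rk 2, SNF 1^2
Ȟ^0: (4−3)−0=1 ⇒ Z
Ȟ^1: (6−2)−3=1 ⇒ Z
Ȟ^2: (2−0)−2=0 ⇒ 0


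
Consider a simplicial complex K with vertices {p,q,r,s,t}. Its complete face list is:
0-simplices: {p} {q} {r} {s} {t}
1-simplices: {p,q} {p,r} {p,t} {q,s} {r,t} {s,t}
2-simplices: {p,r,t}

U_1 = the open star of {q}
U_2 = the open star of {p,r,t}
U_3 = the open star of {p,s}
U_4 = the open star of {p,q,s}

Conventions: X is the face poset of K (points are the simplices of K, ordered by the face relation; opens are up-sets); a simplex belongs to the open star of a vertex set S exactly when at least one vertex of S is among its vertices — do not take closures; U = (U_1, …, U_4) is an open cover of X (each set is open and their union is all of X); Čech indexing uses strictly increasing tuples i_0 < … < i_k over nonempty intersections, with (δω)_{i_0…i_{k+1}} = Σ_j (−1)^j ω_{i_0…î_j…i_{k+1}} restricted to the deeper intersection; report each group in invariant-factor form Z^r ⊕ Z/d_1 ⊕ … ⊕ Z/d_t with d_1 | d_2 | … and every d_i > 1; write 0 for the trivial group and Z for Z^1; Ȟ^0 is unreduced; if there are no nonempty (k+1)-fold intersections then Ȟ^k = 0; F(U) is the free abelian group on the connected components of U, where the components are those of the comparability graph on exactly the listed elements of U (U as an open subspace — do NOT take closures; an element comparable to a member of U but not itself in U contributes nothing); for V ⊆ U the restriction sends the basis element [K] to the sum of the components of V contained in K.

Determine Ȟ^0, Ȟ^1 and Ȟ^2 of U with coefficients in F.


Ȟ^0(U;F) ≅ Z; Ȟ^1(U;F) ≅ Z; Ȟ^2(U;F) ≅ 0

nerve simplices:
  U1={{q},{p,q},{q,s}} U2={{p},{r},{t},{p,q},{p,r},{p,t},{r,t},{s,t},{p,r,t}} U3={{p},{s},{p,q},{p,r},{p,t},{q,s},{s,t},{p,r,t}} U4={{p},{q},{s},{p,q},{p,r},{p,t},{q,s},{s,t},{p,r,t}}
  U12={{p,q}} U13={{p,q},{q,s}} U14={{q},{p,q},{q,s}} U23={{p},{p,q},{p,r},{p,t},{s,t},{p,r,t}} U24={{p},{p,q},{p,r},{p,t},{s,t},{p,r,t}} U34={{p},{s},{p,q},{p,r},{p,t},{q,s},{s,t},{p,r,t}}
  U123={{p,q}} U124={{p,q}} U134={{p,q},{q,s}} U234={{p},{p,q},{p,r},{p,t},{s,t},{p,r,t}}
  U1234={{p,q}}
components per intersection:
  U1: {{q},{p,q},{q,s}}
  U2: {{p},{r},{t},{p,q},{p,r},{p,t},{r,t},{s,t},{p,r,t}}
  U3: {{p},{p,q},{p,r},{p,t},{p,r,t}} {{s},{q,s},{s,t}}
  U4: {{p},{q},{s},{p,q},{p,r},{p,t},{q,s},{s,t},{p,r,t}}
  U12: {{p,q}}
  U13: {{p,q}} {{q,s}}
  U14: {{q},{p,q},{q,s}}
  U23: {{p},{p,q},{p,r},{p,t},{p,r,t}} {{s,t}}
  U24: {{p},{p,q},{p,r},{p,t},{p,r,t}} {{s,t}}
  U34: {{p},{p,q},{p,r},{p,t},{p,r,t}} {{s},{q,s},{s,t}}
  U123: {{p,q}}
  U124: {{p,q}}
  U134: {{p,q}} {{q,s}}
  U234: {{p},{p,q},{p,r},{p,t},{p,r,t}} {{s,t}}
  U1234: {{p,q}}
C dims 5,10,6,1; δ0: rk 4, SNF 1^4; δ1: rk 5, SNF 1^5; δ2: rk 1, SNF 1^1
degree 0: 5−4−0 = 1 → Ȟ^0 ≅ Z
degree 1: 10−5−4 = 1 → Ȟ^1 ≅ Z
degree 2: 6−1−5 = 0 → Ȟ^2 ≅ 0


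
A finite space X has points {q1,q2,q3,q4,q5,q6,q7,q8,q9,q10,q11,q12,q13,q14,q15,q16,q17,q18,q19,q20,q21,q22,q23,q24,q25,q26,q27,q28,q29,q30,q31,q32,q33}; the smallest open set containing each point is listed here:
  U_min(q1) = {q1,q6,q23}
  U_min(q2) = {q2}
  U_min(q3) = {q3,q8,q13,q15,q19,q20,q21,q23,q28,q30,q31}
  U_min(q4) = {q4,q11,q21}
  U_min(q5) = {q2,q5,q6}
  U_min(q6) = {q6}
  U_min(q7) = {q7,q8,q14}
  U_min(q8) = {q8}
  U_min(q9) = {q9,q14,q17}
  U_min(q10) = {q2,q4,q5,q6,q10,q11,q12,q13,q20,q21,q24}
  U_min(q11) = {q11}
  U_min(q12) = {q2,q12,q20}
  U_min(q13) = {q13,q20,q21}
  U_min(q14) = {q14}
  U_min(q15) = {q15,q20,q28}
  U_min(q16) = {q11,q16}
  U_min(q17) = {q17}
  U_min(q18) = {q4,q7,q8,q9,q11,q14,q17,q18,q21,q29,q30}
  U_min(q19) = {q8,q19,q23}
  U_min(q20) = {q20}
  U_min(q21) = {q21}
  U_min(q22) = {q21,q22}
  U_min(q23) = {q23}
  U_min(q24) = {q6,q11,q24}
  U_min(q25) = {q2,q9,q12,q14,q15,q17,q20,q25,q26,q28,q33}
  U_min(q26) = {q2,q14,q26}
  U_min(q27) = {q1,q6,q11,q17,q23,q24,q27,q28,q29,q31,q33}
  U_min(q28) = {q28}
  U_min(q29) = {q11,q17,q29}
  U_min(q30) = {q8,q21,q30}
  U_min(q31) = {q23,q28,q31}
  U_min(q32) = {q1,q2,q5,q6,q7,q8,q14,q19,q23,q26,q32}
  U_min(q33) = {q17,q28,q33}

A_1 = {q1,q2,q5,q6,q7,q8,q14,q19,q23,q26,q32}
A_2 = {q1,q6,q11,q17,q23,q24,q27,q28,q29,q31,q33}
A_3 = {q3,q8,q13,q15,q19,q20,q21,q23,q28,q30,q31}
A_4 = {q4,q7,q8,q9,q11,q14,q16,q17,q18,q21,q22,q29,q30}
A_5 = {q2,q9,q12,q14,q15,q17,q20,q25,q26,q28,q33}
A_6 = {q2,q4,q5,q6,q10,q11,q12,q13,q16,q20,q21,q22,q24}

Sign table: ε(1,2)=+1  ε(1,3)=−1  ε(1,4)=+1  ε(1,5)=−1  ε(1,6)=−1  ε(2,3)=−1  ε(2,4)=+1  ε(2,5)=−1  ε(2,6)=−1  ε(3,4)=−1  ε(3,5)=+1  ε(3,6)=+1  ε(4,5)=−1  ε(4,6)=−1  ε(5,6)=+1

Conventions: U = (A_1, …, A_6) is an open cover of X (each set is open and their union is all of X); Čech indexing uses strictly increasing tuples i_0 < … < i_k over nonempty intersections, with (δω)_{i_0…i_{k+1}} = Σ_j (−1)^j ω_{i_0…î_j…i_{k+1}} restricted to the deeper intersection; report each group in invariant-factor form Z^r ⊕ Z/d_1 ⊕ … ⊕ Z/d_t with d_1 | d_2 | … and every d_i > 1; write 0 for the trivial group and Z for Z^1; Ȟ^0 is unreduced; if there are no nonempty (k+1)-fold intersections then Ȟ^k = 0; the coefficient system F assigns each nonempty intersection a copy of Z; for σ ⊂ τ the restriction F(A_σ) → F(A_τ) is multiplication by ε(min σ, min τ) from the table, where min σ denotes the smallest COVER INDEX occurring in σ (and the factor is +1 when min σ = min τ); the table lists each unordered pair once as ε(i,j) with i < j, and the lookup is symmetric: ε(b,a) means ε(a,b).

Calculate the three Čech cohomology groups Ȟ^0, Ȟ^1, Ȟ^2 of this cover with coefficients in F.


intersection data:
  A12={q1,q6,q23} A13={q8,q19,q23} A14={q7,q8,q14} A15={q2,q14,q26} A16={q2,q5,q6} A23={q23,q28,q31} A24={q11,q17,q29} A25={q17,q28,q33} A26={q6,q11,q24} A34={q8,q21,q30} A35={q15,q20,q28} A36={q13,q20,q21} A45={q9,q14,q17} A46={q4,q11,q16,q21,q22} A56={q2,q12,q20}
  A123={q23} A126={q6} A134={q8} A145={q14} A156={q2} A235={q28} A245={q17} A246={q11} A346={q21} A356={q20}
C dims 6,15,10; δ0: rk 5, SNF 1^5; δ1: rk 10, SNF 1^9·2
Ȟ^0 = (6 − 5) − 0 = 1, so Ȟ^0 ≅ Z
Ȟ^1 = (15 − 10) − 5 = 0, so Ȟ^1 ≅ 0
Ȟ^2 = (10 − 0) − 10 = 0 plus torsion [2], so Ȟ^2 ≅ Z/2

Ȟ^0 ≅ Z, Ȟ^1 ≅ 0 and Ȟ^2 ≅ Z/2


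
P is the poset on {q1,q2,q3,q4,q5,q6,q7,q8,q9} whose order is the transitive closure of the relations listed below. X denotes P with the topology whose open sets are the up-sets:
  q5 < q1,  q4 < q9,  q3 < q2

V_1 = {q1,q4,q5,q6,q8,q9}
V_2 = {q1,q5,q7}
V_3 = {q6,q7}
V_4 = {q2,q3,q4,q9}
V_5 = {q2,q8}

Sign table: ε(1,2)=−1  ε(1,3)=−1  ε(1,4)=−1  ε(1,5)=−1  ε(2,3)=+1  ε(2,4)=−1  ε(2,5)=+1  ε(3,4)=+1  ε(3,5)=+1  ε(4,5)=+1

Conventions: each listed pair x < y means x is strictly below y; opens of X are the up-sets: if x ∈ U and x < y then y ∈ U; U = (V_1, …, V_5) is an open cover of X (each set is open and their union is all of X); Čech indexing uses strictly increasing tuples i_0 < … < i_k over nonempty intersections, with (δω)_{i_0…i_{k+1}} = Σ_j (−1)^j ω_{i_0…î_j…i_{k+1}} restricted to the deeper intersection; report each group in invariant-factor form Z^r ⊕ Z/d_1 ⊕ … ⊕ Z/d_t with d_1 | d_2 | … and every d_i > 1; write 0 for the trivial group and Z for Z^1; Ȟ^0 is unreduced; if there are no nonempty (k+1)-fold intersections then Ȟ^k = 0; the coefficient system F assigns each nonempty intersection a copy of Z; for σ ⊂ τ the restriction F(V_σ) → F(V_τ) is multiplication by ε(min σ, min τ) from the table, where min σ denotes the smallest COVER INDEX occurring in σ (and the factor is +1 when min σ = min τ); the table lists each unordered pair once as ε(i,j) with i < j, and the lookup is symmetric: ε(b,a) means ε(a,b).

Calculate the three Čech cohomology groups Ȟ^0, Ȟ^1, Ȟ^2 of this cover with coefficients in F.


Ȟ^0(U;F) ≅ Z, Ȟ^1(U;F) ≅ Z^2, Ȟ^2(U;F) ≅ 0

nerve of the cover:
  V12={q1,q5} V13={q6} V14={q4,q9} V15={q8} V23={q7} V45={q2}
C dims 5,6; δ0: rk 4, SNF 1^4
Ȟ^0 = (5 − 4) − 0 = 1, so Ȟ^0 ≅ Z
Ȟ^1 = (6 − 0) − 4 = 2, so Ȟ^1 ≅ Z^2
Ȟ^2 = (0 − 0) − 0 = 0, so Ȟ^2 ≅ 0


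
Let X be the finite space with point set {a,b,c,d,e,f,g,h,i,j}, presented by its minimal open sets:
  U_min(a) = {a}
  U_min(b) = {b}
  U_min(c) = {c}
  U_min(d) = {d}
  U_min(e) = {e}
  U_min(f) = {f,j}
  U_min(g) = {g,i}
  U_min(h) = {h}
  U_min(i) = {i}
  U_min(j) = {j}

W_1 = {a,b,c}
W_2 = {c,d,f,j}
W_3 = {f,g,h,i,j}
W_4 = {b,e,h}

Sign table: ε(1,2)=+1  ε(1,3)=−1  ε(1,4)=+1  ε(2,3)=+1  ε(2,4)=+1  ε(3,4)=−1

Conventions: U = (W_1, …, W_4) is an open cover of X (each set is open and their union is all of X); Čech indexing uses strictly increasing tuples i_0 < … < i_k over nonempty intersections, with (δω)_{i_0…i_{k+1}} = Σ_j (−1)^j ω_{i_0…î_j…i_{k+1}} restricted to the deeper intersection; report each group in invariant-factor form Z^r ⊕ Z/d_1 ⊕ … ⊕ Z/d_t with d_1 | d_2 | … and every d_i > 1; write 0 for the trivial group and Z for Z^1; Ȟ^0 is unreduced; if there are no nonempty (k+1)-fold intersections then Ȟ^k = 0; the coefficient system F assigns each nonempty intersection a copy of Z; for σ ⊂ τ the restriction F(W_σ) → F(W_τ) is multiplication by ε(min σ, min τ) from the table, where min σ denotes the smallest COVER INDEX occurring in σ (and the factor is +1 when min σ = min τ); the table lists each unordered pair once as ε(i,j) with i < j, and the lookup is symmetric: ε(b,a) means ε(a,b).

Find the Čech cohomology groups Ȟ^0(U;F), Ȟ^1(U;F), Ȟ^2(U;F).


Ȟ^0(U;F) ≅ 0; Ȟ^1(U;F) ≅ Z/2; Ȟ^2(U;F) ≅ 0

nonempty overlaps:
  W12={c} W14={b} W23={f,j} W34={h}
C dims 4,4; δ0: rk 4, SNF 1^3·2
degree 0: 4−4−0 = 0 → Ȟ^0 ≅ 0
degree 1: 4−0−4 = 0 plus torsion [2] → Ȟ^1 ≅ Z/2
degree 2: 0−0−0 = 0 → Ȟ^2 ≅ 0


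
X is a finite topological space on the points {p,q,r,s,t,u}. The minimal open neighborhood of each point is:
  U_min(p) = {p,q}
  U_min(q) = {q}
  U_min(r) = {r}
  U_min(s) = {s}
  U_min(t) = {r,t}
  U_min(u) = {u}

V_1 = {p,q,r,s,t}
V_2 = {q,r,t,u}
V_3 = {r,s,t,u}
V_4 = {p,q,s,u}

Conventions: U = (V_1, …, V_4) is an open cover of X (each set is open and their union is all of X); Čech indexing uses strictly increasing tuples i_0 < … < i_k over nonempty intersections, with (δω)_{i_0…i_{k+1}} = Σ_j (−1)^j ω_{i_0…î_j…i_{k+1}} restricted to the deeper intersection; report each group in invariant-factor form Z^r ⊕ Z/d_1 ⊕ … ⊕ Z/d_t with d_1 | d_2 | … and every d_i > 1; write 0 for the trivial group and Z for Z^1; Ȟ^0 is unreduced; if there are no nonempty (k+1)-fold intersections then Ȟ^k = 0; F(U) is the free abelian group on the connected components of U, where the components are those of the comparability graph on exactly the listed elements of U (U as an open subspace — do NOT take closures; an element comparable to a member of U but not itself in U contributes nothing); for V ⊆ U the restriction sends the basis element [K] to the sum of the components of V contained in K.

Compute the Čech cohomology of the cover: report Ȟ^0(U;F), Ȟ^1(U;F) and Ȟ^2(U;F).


nonempty overlaps:
  V12={q,r,t} V13={r,s,t} V14={p,q,s} V23={r,t,u} V24={q,u} V34={s,u}
  V123={r,t} V124={q} V134={s} V234={u}
components per intersection:
  V1: {p,q} {r,t} {s}
  V2: {q} {r,t} {u}
  V3: {r,t} {s} {u}
  V4: {p,q} {s} {u}
  V12: {q} {r,t}
  V13: {r,t} {s}
  V14: {p,q} {s}
  V23: {r,t} {u}
  V24: {q} {u}
  V34: {s} {u}
  V123: {r,t}
  V124: {q}
  V134: {s}
  V234: {u}
C dims 12,12,4; δ0: rk 8, SNF 1^8; δ1: rk 4, SNF 1^4
degree 0: 12−8−0 = 4 → Ȟ^0 ≅ Z^4
degree 1: 12−4−8 = 0 → Ȟ^1 ≅ 0
degree 2: 4−0−4 = 0 → Ȟ^2 ≅ 0

Ȟ^0(U;F) ≅ Z^4, Ȟ^1(U;F) ≅ 0 and Ȟ^2(U;F) ≅ 0


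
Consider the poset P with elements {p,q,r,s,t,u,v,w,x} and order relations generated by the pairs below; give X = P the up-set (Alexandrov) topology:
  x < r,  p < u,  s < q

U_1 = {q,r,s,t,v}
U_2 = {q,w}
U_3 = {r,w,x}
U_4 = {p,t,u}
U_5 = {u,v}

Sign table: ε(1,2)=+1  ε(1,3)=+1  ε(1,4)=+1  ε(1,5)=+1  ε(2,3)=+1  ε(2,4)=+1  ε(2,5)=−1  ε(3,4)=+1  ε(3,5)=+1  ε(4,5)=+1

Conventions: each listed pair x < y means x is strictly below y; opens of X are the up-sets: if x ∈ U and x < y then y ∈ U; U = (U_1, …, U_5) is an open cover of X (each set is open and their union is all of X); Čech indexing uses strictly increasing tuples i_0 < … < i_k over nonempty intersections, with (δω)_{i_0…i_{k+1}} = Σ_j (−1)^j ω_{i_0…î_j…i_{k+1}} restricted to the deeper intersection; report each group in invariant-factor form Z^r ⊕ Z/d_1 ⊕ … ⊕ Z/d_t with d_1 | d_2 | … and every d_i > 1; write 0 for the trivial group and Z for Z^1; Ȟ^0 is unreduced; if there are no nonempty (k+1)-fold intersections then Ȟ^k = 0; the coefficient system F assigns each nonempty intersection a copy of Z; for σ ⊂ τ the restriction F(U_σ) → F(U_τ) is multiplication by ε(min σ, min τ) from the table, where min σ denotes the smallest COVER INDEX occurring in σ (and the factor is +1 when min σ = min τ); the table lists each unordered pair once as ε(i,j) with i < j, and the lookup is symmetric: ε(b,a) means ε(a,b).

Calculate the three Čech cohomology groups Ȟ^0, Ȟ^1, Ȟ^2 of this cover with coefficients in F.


Ȟ^0(U;F) ≅ Z, Ȟ^1(U;F) ≅ Z^2, Ȟ^2(U;F) ≅ 0

nerve simplices:
  U12={q} U13={r} U14={t} U15={v} U23={w} U45={u}
C dims 5,6; δ0: rk 4, SNF 1^4
degree 0: 5−4−0 = 1 → Ȟ^0 ≅ Z
degree 1: 6−0−4 = 2 → Ȟ^1 ≅ Z^2
degree 2: 0−0−0 = 0 → Ȟ^2 ≅ 0


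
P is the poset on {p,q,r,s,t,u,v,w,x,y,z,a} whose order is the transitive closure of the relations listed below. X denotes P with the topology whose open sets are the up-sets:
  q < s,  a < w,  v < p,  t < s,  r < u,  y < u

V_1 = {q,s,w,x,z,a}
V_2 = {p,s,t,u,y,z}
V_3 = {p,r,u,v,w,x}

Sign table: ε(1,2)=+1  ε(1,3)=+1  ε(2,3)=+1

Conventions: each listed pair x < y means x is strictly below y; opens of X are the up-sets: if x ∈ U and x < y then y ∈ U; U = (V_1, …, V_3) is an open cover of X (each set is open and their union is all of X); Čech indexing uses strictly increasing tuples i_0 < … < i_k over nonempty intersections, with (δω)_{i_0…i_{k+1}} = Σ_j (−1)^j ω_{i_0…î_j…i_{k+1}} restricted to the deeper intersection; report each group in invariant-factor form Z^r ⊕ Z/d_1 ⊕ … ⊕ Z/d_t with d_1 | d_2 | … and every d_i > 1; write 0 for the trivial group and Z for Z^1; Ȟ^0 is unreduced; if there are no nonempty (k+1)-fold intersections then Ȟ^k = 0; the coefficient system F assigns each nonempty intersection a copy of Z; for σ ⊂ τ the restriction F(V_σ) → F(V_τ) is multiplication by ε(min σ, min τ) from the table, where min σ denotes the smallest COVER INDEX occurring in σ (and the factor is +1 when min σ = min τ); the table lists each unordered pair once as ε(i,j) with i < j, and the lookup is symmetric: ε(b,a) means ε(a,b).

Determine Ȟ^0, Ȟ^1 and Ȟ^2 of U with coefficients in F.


Ȟ^0(U;F) ≅ Z, Ȟ^1(U;F) ≅ Z and Ȟ^2(U;F) ≅ 0

nonempty intersections:
  V12={s,z} V13={w,x} V23={p,u}
C dims 3,3; δ0: rk 2, SNF 1^2
Ȟ^0: (3−2)−0=1 ⇒ Z
Ȟ^1: (3−0)−2=1 ⇒ Z
Ȟ^2: (0−0)−0=0 ⇒ 0


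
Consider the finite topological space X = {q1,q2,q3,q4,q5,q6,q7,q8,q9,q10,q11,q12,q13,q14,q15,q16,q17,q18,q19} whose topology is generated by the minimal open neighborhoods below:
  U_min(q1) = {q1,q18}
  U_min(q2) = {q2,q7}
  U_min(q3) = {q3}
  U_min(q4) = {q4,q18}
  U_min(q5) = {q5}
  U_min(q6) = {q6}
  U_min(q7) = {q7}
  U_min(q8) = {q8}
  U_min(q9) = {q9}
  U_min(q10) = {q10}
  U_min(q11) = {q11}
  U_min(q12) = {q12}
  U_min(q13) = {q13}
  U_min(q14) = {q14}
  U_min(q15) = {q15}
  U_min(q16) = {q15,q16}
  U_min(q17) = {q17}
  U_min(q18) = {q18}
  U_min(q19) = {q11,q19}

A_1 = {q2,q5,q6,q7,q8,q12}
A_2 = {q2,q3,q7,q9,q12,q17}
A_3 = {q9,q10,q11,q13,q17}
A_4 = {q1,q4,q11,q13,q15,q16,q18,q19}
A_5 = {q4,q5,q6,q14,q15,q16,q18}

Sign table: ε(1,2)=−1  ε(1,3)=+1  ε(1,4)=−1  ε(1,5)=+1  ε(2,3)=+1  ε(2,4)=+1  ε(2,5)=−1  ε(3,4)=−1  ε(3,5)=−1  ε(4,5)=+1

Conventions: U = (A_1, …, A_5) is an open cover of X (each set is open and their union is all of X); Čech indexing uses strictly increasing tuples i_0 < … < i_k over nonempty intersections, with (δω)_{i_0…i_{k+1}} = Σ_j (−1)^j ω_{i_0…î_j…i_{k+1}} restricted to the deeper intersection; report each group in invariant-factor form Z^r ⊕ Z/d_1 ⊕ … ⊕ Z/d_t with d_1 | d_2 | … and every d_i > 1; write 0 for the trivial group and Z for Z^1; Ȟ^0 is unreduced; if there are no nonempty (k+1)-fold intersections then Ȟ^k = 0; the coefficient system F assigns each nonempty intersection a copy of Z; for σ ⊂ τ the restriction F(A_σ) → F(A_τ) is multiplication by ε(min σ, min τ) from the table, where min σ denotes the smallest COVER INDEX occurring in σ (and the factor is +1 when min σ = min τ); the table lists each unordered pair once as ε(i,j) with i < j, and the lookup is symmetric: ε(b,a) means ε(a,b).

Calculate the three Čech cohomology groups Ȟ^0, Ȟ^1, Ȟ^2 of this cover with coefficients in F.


Ȟ^0 = Z, Ȟ^1 = Z, Ȟ^2 = 0

nerve simplices:
  A12={q2,q7,q12} A15={q5,q6} A23={q9,q17} A34={q11,q13} A45={q4,q15,q16,q18}
C dims 5,5; δ0: rk 4, SNF 1^4
degree 0: 5−4−0 = 1 → Ȟ^0 ≅ Z
degree 1: 5−0−4 = 1 → Ȟ^1 ≅ Z
degree 2: 0−0−0 = 0 → Ȟ^2 ≅ 0


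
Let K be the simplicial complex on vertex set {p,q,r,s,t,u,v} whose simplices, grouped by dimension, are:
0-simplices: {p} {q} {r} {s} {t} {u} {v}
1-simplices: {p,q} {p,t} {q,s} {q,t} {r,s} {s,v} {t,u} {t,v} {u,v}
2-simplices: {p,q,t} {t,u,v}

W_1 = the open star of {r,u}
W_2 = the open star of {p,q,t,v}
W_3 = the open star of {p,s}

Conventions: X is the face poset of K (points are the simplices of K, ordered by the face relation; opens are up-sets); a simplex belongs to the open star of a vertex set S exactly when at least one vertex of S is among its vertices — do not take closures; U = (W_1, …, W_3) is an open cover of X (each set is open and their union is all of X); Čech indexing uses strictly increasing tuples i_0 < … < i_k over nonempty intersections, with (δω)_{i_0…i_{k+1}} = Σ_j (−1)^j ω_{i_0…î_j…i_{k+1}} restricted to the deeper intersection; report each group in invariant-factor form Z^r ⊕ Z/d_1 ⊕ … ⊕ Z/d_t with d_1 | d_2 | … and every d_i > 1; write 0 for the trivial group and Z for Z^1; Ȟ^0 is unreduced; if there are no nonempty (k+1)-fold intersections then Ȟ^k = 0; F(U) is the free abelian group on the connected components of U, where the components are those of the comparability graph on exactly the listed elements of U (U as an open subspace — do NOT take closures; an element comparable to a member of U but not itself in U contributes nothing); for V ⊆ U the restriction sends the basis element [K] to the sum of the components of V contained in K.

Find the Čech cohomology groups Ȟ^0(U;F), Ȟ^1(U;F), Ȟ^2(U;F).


nonempty intersections:
  W1={{r},{u},{r,s},{t,u},{u,v},{t,u,v}} W2={{p},{q},{t},{v},{p,q},{p,t},{q,s},{q,t},{s,v},{t,u},{t,v},{u,v},{p,q,t},{t,u,v}} W3={{p},{s},{p,q},{p,t},{q,s},{r,s},{s,v},{p,q,t}}
  W12={{t,u},{u,v},{t,u,v}} W13={{r,s}} W23={{p},{p,q},{p,t},{q,s},{s,v},{p,q,t}}
components per intersection:
  W1: {{r},{r,s}} {{u},{t,u},{u,v},{t,u,v}}
  W2: {{p},{q},{t},{v},{p,q},{p,t},{q,s},{q,t},{s,v},{t,u},{t,v},{u,v},{p,q,t},{t,u,v}}
  W3: {{p},{p,q},{p,t},{p,q,t}} {{s},{q,s},{r,s},{s,v}}
  W12: {{t,u},{u,v},{t,u,v}}
  W13: {{r,s}}
  W23: {{p},{p,q},{p,t},{p,q,t}} {{q,s}} {{s,v}}
C dims 5,5; δ0: rk 4, SNF 1^4
Ȟ^0: (5−4)−0=1 ⇒ Z
Ȟ^1: (5−0)−4=1 ⇒ Z
Ȟ^2: (0−0)−0=0 ⇒ 0

Ȟ^0(U;F) ≅ Z,  Ȟ^1(U;F) ≅ Z,  Ȟ^2(U;F) ≅ 0


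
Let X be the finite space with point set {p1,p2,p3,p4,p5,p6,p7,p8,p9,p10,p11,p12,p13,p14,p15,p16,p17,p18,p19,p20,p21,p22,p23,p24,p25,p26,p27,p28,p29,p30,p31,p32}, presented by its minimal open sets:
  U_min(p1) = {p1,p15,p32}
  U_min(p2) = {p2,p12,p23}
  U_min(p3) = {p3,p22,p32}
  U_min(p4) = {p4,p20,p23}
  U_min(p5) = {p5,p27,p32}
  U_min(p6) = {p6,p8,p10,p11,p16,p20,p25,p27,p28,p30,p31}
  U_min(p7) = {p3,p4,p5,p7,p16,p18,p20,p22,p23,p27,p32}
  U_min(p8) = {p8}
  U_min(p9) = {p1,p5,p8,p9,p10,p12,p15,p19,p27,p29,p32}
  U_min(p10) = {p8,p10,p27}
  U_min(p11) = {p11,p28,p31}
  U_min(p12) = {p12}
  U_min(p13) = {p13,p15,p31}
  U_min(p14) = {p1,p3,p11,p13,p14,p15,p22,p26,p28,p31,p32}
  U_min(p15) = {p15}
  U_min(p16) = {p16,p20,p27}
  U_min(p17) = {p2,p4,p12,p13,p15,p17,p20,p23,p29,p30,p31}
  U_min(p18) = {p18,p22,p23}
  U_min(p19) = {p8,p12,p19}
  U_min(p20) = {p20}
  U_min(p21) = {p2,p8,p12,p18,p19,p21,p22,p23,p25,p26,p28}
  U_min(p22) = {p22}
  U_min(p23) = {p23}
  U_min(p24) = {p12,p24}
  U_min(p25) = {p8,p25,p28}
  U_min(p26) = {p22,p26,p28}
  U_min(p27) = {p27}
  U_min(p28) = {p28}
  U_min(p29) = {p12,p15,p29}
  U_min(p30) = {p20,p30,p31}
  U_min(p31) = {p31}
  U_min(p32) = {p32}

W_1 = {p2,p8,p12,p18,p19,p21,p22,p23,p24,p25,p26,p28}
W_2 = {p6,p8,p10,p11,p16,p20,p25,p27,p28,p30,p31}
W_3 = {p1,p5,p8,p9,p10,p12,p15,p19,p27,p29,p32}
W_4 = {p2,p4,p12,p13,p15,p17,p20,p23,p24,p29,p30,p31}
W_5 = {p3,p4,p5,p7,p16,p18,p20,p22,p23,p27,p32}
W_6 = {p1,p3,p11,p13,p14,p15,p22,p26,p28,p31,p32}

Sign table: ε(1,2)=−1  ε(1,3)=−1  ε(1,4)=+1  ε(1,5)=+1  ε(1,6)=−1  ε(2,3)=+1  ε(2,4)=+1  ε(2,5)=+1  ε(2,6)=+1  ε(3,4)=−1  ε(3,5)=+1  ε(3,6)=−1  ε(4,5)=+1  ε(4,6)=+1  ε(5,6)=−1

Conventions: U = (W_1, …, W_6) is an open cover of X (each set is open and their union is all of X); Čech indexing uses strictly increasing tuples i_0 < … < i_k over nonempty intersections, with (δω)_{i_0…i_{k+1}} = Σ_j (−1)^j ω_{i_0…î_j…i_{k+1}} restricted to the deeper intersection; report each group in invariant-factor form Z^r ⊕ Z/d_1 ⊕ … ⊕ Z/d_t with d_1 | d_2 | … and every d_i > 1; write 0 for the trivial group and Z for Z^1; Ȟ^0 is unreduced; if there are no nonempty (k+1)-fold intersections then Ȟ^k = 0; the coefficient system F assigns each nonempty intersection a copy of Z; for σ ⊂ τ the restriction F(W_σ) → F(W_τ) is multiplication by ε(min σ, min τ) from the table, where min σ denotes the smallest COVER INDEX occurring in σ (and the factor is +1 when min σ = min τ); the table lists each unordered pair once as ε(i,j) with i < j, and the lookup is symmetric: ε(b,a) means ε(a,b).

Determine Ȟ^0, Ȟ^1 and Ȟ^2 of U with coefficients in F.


nerve of the cover:
  W12={p8,p25,p28} W13={p8,p12,p19} W14={p2,p12,p23,p24} W15={p18,p22,p23} W16={p22,p26,p28} W23={p8,p10,p27} W24={p20,p30,p31} W25={p16,p20,p27} W26={p11,p28,p31} W34={p12,p15,p29} W35={p5,p27,p32} W36={p1,p15,p32} W45={p4,p20,p23} W46={p13,p15,p31} W56={p3,p22,p32}
  W123={p8} W126={p28} W134={p12} W145={p23} W156={p22} W235={p27} W245={p20} W246={p31} W346={p15} W356={p32}
C dims 6,15,10; δ0: rk 6, SNF 1^5·2; δ1: rk 9, SNF 1^9
Ȟ^0 = (6 − 6) − 0 = 0, so Ȟ^0 ≅ 0
Ȟ^1 = (15 − 9) − 6 = 0 plus torsion [2], so Ȟ^1 ≅ Z/2
Ȟ^2 = (10 − 0) − 9 = 1, so Ȟ^2 ≅ Z

Ȟ^0(U;F) ≅ 0, Ȟ^1(U;F) ≅ Z/2, Ȟ^2(U;F) ≅ Z


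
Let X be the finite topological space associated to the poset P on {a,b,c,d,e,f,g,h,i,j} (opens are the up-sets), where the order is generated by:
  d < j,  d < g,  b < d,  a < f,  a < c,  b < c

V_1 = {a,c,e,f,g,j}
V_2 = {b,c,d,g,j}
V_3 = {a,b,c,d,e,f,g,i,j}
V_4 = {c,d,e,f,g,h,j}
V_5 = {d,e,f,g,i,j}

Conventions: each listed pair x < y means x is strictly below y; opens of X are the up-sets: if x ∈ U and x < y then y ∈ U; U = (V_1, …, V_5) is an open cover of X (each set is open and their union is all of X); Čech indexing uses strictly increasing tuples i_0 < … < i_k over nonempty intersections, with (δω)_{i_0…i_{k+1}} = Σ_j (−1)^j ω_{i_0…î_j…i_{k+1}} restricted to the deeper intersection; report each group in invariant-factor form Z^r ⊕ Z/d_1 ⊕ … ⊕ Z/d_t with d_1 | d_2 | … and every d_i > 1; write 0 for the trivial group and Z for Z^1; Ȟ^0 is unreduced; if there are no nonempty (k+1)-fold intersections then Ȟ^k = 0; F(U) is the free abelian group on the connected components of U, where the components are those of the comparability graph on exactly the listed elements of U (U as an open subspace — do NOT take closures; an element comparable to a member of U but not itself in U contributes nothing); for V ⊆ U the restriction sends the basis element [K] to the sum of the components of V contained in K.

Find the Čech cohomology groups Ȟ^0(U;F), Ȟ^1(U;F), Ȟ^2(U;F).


nonempty intersections:
  V12={c,g,j} V13={a,c,e,f,g,j} V14={c,e,f,g,j} V15={e,f,g,j} V23={b,c,d,g,j} V24={c,d,g,j} V25={d,g,j} V34={c,d,e,f,g,j} V35={d,e,f,g,i,j} V45={d,e,f,g,j}
  V123={c,g,j} V124={c,g,j} V125={g,j} V134={c,e,f,g,j} V135={e,f,g,j} V145={e,f,g,j} V234={c,d,g,j} V235={d,g,j} V245={d,g,j} V345={d,e,f,g,j}
  V1234={c,g,j} V1235={g,j} V1245={g,j} V1345={e,f,g,j} V2345={d,g,j}
  V12345={g,j}
components per intersection:
  V1: {a,c,f} {e} {g} {j}
  V2: {b,c,d,g,j}
  V3: {a,b,c,d,f,g,j} {e} {i}
  V4: {c} {d,g,j} {e} {f} {h}
  V5: {d,g,j} {e} {f} {i}
  V12: {c} {g} {j}
  V13: {a,c,f} {e} {g} {j}
  V14: {c} {e} {f} {g} {j}
  V15: {e} {f} {g} {j}
  V23: {b,c,d,g,j}
  V24: {c} {d,g,j}
  V25: {d,g,j}
  V34: {c} {d,g,j} {e} {f}
  V35: {d,g,j} {e} {f} {i}
  V45: {d,g,j} {e} {f}
  V123: {c} {g} {j}
  V124: {c} {g} {j}
  V125: {g} {j}
  V134: {c} {e} {f} {g} {j}
  V135: {e} {f} {g} {j}
  V145: {e} {f} {g} {j}
  V234: {c} {d,g,j}
  V235: {d,g,j}
  V245: {d,g,j}
  V345: {d,g,j} {e} {f}
  V1234: {c} {g} {j}
  V1235: {g} {j}
  V1245: {g} {j}
  V1345: {e} {f} {g} {j}
  V2345: {d,g,j}
  V12345: {g} {j}
C dims 17,31,28,12; δ0: rk 13, SNF 1^13; δ1: rk 18, SNF 1^18; δ2: rk 10, SNF 1^10
Ȟ^0: (17−13)−0=4 ⇒ Z^4
Ȟ^1: (31−18)−13=0 ⇒ 0
Ȟ^2: (28−10)−18=0 ⇒ 0

Ȟ^0(U;F) ≅ Z^4; Ȟ^1(U;F) ≅ 0; Ȟ^2(U;F) ≅ 0


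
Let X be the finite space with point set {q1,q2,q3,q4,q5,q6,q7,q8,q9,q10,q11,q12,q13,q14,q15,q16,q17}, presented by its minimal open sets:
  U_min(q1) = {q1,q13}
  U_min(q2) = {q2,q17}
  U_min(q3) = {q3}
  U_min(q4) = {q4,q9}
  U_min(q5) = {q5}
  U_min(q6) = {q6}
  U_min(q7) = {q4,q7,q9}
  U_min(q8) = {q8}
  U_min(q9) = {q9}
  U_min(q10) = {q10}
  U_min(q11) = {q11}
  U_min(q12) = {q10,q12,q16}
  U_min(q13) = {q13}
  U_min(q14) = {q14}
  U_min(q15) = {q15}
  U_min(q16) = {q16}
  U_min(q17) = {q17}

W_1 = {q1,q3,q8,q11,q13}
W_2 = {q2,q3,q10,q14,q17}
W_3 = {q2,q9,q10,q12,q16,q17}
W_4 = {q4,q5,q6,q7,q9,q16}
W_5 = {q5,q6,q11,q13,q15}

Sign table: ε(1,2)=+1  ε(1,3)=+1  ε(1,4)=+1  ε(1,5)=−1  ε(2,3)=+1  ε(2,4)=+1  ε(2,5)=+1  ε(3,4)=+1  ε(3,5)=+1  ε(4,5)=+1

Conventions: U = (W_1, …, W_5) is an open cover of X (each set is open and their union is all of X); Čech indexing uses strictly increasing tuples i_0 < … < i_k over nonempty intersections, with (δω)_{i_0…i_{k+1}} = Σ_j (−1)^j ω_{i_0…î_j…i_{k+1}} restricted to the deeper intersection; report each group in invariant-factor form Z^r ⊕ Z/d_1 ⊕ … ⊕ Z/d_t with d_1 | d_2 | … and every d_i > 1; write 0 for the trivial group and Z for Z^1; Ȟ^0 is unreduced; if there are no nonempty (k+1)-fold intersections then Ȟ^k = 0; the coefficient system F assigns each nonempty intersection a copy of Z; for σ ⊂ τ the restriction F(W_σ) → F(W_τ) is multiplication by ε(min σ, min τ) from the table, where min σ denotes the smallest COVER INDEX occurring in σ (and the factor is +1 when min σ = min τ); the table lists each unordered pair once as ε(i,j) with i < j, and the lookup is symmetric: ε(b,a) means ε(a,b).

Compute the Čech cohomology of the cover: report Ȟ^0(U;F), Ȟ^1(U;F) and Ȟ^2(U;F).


nerve simplices:
  W12={q3} W15={q11,q13} W23={q2,q10,q17} W34={q9,q16} W45={q5,q6}
C dims 5,5; δ0: rk 5, SNF 1^4·2
degree 0: 5−5−0 = 0 → Ȟ^0 ≅ 0
degree 1: 5−0−5 = 0 plus torsion [2] → Ȟ^1 ≅ Z/2
degree 2: 0−0−0 = 0 → Ȟ^2 ≅ 0

Ȟ^0(U;F) ≅ 0; Ȟ^1(U;F) ≅ Z/2; Ȟ^2(U;F) ≅ 0


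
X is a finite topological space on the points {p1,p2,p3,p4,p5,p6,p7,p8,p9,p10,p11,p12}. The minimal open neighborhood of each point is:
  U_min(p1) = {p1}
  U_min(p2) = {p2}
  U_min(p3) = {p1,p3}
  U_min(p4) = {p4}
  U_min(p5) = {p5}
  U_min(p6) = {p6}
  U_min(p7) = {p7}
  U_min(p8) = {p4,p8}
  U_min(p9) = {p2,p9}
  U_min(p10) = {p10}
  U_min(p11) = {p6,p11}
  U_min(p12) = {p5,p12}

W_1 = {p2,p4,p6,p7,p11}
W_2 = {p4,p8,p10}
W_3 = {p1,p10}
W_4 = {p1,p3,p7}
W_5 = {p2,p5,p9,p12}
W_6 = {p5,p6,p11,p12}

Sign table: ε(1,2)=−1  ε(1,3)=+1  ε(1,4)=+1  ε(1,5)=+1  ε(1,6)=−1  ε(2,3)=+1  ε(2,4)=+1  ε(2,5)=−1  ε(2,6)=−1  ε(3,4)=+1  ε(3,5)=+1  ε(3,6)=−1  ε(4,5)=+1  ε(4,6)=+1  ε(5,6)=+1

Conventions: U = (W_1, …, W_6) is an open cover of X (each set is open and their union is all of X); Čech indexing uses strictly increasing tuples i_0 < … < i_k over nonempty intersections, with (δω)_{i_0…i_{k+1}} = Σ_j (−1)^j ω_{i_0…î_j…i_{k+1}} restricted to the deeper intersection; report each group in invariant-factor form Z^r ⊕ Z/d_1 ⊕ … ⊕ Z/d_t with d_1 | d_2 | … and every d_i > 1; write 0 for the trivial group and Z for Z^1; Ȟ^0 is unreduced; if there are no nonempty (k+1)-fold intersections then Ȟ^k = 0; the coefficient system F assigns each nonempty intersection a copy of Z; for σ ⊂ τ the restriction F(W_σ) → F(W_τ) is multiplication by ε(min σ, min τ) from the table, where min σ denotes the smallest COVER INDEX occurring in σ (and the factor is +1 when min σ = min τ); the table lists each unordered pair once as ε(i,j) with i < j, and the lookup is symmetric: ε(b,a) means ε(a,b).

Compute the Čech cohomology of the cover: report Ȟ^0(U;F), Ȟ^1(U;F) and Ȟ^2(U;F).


nonempty intersections:
  W12={p4} W14={p7} W15={p2} W16={p6,p11} W23={p10} W34={p1} W56={p5,p12}
C dims 6,7; δ0: rk 6, SNF 1^5·2
Ȟ^0: (6−6)−0=0 ⇒ 0
Ȟ^1: (7−0)−6=1 plus torsion [2] ⇒ Z ⊕ Z/2
Ȟ^2: (0−0)−0=0 ⇒ 0

Ȟ^0 ≅ 0,  Ȟ^1 ≅ Z ⊕ Z/2,  Ȟ^2 ≅ 0


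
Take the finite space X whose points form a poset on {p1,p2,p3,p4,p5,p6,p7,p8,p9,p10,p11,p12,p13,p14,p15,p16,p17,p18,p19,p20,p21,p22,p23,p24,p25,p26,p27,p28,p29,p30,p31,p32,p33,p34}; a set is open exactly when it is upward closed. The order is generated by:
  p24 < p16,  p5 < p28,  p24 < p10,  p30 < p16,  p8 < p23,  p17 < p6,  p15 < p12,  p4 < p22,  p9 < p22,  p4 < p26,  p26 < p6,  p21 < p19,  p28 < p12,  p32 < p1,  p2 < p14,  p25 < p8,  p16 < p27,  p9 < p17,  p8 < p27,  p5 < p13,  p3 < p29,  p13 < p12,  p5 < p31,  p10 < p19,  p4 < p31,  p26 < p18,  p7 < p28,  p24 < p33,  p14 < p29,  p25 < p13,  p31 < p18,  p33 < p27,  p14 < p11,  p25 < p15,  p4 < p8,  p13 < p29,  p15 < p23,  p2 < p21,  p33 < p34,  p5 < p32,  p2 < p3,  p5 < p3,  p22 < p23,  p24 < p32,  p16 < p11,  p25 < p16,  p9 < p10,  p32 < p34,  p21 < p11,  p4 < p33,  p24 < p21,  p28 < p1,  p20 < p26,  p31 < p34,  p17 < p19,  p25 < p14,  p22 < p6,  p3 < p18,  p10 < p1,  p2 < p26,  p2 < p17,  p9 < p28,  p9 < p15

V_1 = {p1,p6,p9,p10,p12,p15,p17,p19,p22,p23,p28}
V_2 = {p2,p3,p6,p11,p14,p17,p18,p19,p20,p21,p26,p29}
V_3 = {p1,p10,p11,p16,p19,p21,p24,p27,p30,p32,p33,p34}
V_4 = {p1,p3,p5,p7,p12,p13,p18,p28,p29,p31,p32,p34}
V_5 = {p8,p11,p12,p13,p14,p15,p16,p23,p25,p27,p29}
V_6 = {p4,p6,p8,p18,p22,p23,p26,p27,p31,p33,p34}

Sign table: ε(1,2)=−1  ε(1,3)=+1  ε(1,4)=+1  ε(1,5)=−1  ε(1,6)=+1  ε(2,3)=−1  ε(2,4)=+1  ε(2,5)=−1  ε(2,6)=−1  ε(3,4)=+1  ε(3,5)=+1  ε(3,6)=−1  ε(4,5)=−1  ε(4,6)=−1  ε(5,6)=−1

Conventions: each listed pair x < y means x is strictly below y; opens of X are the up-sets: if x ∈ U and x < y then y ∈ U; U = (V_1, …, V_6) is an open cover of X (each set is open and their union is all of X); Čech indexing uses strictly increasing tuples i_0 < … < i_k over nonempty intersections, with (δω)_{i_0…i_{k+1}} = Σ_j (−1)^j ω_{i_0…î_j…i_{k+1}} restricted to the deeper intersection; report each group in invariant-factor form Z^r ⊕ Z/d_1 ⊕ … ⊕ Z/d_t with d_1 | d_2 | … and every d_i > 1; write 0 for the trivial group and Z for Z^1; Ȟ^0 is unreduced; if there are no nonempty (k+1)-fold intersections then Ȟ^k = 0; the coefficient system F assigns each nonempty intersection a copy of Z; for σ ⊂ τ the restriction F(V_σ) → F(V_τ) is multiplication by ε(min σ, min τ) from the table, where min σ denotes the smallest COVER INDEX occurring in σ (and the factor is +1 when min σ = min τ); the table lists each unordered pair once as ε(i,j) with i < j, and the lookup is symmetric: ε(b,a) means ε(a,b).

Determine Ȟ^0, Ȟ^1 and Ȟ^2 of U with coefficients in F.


nerve simplices:
  V12={p6,p17,p19} V13={p1,p10,p19} V14={p1,p12,p28} V15={p12,p15,p23} V16={p6,p22,p23} V23={p11,p19,p21} V24={p3,p18,p29} V25={p11,p14,p29} V26={p6,p18,p26} V34={p1,p32,p34} V35={p11,p16,p27} V36={p27,p33,p34} V45={p12,p13,p29} V46={p18,p31,p34} V56={p8,p23,p27}
  V123={p19} V126={p6} V134={p1} V145={p12} V156={p23} V235={p11} V245={p29} V246={p18} V346={p34} V356={p27}
C dims 6,15,10; δ0: rk 6, SNF 1^5·2; δ1: rk 9, SNF 1^9
degree 0: 6−6−0 = 0 → Ȟ^0 ≅ 0
degree 1: 15−9−6 = 0 plus torsion [2] → Ȟ^1 ≅ Z/2
degree 2: 10−0−9 = 1 → Ȟ^2 ≅ Z

Ȟ^0 = 0,  Ȟ^1 = Z/2,  Ȟ^2 = Z


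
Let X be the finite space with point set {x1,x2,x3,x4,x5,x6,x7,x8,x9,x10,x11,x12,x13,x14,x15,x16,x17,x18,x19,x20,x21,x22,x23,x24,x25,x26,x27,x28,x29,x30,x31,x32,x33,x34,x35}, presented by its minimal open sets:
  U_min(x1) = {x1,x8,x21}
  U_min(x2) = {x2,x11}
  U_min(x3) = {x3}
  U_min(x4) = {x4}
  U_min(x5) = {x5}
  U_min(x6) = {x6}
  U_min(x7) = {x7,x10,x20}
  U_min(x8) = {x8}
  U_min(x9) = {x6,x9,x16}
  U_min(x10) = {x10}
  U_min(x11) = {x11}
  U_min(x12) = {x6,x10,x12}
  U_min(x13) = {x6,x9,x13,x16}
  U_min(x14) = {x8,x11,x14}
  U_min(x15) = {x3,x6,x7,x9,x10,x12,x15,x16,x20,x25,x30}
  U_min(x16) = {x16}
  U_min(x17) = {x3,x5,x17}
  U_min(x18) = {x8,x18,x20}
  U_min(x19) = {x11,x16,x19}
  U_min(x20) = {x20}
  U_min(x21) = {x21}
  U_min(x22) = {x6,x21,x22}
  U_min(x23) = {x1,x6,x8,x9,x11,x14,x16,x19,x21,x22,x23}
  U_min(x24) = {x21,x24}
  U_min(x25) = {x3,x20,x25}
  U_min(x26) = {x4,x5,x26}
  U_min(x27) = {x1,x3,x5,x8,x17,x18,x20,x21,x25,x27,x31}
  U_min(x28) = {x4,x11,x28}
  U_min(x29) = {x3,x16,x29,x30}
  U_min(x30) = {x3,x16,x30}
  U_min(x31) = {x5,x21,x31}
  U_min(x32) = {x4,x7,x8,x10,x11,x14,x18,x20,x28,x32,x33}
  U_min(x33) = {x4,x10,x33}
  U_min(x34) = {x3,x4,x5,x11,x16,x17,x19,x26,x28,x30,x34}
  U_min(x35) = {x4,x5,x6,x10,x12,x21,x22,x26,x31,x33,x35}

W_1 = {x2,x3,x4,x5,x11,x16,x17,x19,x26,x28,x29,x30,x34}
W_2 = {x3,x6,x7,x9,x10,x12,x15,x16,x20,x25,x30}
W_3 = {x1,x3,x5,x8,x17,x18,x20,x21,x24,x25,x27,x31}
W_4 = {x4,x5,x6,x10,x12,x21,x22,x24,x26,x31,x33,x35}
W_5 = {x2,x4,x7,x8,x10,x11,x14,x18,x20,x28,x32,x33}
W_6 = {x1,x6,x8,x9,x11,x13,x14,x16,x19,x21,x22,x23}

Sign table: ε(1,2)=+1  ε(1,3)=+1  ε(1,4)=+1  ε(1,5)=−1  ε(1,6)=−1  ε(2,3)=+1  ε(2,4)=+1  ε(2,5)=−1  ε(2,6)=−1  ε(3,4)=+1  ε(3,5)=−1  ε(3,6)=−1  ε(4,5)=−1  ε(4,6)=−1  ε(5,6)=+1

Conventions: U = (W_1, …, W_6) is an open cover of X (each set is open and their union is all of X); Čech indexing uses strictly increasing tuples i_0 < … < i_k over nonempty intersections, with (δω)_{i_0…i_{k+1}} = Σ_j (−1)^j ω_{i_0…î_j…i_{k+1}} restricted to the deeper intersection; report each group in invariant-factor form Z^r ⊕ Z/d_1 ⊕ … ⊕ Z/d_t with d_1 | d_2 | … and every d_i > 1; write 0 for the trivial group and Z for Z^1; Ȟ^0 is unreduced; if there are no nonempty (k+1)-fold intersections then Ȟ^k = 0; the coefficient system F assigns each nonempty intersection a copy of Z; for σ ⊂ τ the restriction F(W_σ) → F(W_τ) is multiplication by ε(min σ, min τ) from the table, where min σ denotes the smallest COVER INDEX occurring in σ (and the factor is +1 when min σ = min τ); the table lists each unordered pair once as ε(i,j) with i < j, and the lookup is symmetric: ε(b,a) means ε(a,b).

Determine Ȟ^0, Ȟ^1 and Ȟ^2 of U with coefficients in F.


Ȟ^0(U;F) ≅ Z, Ȟ^1(U;F) ≅ 0, Ȟ^2(U;F) ≅ Z/2

cover nerve:
  W12={x3,x16,x30} W13={x3,x5,x17} W14={x4,x5,x26} W15={x2,x4,x11,x28} W16={x11,x16,x19} W23={x3,x20,x25} W24={x6,x10,x12} W25={x7,x10,x20} W26={x6,x9,x16} W34={x5,x21,x24,x31} W35={x8,x18,x20} W36={x1,x8,x21} W45={x4,x10,x33} W46={x6,x21,x22} W56={x8,x11,x14}
  W123={x3} W126={x16} W134={x5} W145={x4} W156={x11} W235={x20} W245={x10} W246={x6} W346={x21} W356={x8}
C dims 6,15,10; δ0: rk 5, SNF 1^5; δ1: rk 10, SNF 1^9·2
Ȟ^0: (6−5)−0=1 ⇒ Z
Ȟ^1: (15−10)−5=0 ⇒ 0
Ȟ^2: (10−0)−10=0 plus torsion [2] ⇒ Z/2
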